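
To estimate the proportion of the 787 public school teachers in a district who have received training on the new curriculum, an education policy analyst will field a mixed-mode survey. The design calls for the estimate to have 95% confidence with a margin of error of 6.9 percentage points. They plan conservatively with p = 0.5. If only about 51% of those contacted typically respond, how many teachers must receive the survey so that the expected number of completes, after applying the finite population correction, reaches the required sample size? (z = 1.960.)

316

Completed interviews needed (unadjusted): n₀ = 1.960² × 0.2500 / 0.069² ≈ 201.72 → 202.
FPC for N = 787: n = 202 / (1 + 201/787) = 202 / 1.2554 ≈ 160.90 → 161.
At a 51% response rate, contacts needed = 161 / 0.51 ≈ 315.69 → 316.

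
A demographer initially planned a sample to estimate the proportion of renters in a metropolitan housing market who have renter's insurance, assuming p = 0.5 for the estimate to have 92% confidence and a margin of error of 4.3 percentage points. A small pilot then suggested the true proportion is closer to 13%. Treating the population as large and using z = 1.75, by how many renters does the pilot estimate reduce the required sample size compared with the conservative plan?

227

Conservative (p = 0.5): n = 1.75² × 0.25 / 0.043² ≈ 414.08 → 415.
Using p = 0.13: p(1−p) = 0.1131, so n = 1.75² × 0.1131 / 0.043² ≈ 187.33 → 188.
Reduction: 415 − 188 = 227.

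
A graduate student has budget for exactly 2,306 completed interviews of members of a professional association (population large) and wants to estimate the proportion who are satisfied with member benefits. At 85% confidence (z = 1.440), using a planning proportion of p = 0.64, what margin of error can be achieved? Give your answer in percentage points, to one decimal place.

SE(p̂) = √[p(1−p)/n] = √[0.2304/2306] = 0.01000.
E = z × SE = 1.440 × 0.01000 = 0.01439, or 1.4 percentage points.

1.4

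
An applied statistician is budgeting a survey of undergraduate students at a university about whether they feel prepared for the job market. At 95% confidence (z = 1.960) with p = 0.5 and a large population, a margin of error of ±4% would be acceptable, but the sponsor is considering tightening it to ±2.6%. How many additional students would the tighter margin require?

At ±4%: n = 1.960² × 0.2500 / 0.040² ≈ 600.25 → 601.
At ±2.6%: n = 1.960² × 0.2500 / 0.026² ≈ 1420.71 → 1421.
Additional respondents: 1421 − 601 = 820.

820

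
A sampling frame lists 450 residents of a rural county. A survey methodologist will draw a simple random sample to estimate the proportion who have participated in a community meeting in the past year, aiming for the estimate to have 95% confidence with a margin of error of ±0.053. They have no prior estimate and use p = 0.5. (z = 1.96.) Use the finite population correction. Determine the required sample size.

Unadjusted: n₀ = 1.96² × 0.50 × 0.50 / 0.053² ≈ 341.90, so n₀ = 342.
Finite population correction with N = 450: n = n₀ / (1 + (n₀−1)/N) = 342 / (1 + 341/450) = 342 / 1.7578 ≈ 194.56.
Rounding up, n = 195.

195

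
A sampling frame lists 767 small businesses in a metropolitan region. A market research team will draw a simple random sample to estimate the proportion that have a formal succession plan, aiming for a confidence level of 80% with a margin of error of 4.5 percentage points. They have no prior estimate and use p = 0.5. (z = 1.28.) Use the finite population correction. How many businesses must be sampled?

161

Unadjusted: n₀ = 1.28² × 0.50 × 0.50 / 0.045² ≈ 202.27, so n₀ = 203.
Finite population correction with N = 767: n = n₀ / (1 + (n₀−1)/N) = 203 / (1 + 202/767) = 203 / 1.2634 ≈ 160.68.
Rounding up, n = 161.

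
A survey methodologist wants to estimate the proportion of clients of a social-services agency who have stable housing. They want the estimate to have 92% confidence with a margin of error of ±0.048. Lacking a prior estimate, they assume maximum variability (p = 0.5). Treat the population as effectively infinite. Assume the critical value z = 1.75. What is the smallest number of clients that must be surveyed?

With p = 0.5, p(1−p) = 0.25.
n = z²·p(1−p)/E² = 1.75² × 0.2500 / 0.048² = 3.0625 × 0.2500 / 0.002304 ≈ 332.30.
Rounding up gives n = 333.

333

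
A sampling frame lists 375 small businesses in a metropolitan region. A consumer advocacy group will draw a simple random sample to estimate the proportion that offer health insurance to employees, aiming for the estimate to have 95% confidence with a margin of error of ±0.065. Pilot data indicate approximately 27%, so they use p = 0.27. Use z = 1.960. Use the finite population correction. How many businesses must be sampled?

122

Unadjusted: n₀ = 1.960² × 0.27 × 0.73 / 0.065² ≈ 179.21, so n₀ = 180.
Finite population correction with N = 375: n = n₀ / (1 + (n₀−1)/N) = 180 / (1 + 179/375) = 180 / 1.4773 ≈ 121.84.
Rounding up, n = 122.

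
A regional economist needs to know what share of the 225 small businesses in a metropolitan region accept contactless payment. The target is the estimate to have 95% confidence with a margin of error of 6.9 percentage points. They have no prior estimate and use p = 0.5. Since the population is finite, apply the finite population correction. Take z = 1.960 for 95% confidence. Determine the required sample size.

Unadjusted: n₀ = 1.960² × 0.50 × 0.50 / 0.069² ≈ 201.72, so n₀ = 202.
Finite population correction with N = 225: n = n₀ / (1 + (n₀−1)/N) = 202 / (1 + 201/225) = 202 / 1.8933 ≈ 106.69.
Rounding up, n = 107.

107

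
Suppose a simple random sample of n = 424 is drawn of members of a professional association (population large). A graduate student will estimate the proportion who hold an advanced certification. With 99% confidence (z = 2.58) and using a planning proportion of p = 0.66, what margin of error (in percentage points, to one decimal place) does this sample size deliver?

5.9

SE(p̂) = √[p(1−p)/n] = √[0.2244/424] = 0.02301.
E = z × SE = 2.58 × 0.02301 = 0.05935, or 5.9 percentage points.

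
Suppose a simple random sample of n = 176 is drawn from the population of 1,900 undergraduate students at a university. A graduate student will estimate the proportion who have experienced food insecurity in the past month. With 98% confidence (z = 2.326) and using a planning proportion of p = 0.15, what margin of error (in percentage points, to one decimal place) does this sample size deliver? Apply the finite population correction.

6.0

Finite-population factor: (N−n)/(N−1) = (1900−176)/(1900−1) = 0.9078.
SE(p̂) = √[p(1−p)/n · (N−n)/(N−1)] = √[0.1275/176 × 0.9078] = 0.02565.
E = z × SE = 2.326 × 0.02565 = 0.05965 ≈ 6.0 percentage points.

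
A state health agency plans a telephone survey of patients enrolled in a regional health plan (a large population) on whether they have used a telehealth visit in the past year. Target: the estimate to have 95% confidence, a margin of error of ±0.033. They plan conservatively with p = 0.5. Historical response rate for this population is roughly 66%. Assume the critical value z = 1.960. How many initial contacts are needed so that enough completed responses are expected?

1337

Completed interviews needed: n₀ = 1.960² × 0.2500 / 0.033² ≈ 881.91 → 882.
At a 66% response rate, contacts needed = 882 / 0.66 ≈ 1336.36 → 1337.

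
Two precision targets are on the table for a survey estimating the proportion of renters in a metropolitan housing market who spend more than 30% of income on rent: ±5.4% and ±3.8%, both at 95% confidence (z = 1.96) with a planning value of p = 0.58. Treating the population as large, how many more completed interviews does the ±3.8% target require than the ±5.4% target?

328

At ±5.4%: n = 1.96² × 0.2436 / 0.054² ≈ 320.92 → 321.
At ±3.8%: n = 1.96² × 0.2436 / 0.038² ≈ 648.07 → 649.
Additional respondents: 649 − 321 = 328.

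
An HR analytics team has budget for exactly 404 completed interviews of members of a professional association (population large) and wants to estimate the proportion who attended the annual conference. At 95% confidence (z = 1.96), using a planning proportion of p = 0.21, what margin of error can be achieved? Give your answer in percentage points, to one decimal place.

4.0

SE(p̂) = √[p(1−p)/n] = √[0.1659/404] = 0.02026.
E = z × SE = 1.96 × 0.02026 = 0.03972, or 4.0 percentage points.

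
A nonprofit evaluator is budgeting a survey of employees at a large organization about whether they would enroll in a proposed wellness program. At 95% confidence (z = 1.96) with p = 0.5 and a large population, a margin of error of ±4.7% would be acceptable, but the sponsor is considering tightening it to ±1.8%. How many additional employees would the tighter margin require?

2530

At ±4.7%: n = 1.96² × 0.2500 / 0.047² ≈ 434.77 → 435.
At ±1.8%: n = 1.96² × 0.2500 / 0.018² ≈ 2964.20 → 2965.
Additional respondents: 2965 − 435 = 2530.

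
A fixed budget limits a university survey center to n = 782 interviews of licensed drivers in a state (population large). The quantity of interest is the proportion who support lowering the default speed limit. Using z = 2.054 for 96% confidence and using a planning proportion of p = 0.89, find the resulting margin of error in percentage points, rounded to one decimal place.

2.3

SE(p̂) = √[p(1−p)/n] = √[0.0979/782] = 0.01119.
E = z × SE = 2.054 × 0.01119 = 0.02298, or 2.3 percentage points.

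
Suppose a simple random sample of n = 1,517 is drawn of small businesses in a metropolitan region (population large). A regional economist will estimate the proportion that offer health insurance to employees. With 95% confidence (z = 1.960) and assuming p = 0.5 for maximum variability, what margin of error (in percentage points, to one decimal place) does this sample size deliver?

2.5

SE(p̂) = √[p(1−p)/n] = √[0.2500/1517] = 0.01284.
E = z × SE = 1.960 × 0.01284 = 0.02516, or 2.5 percentage points.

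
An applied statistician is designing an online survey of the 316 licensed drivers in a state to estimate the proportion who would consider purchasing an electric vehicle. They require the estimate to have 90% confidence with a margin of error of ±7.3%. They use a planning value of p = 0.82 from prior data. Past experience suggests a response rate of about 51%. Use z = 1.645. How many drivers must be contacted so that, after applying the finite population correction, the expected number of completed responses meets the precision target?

120

Completed interviews needed (unadjusted): n₀ = 1.645² × 0.1476 / 0.073² ≈ 74.95 → 75.
FPC for N = 316: n = 75 / (1 + 74/316) = 75 / 1.2342 ≈ 60.77 → 61.
At a 51% response rate, contacts needed = 61 / 0.51 ≈ 119.61 → 120.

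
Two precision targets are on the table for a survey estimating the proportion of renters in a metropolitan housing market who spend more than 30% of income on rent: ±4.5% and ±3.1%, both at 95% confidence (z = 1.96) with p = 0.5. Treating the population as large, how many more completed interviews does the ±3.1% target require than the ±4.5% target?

At ±4.5%: n = 1.96² × 0.2500 / 0.045² ≈ 474.27 → 475.
At ±3.1%: n = 1.96² × 0.2500 / 0.031² ≈ 999.38 → 1000.
Additional respondents: 1000 − 475 = 525.

525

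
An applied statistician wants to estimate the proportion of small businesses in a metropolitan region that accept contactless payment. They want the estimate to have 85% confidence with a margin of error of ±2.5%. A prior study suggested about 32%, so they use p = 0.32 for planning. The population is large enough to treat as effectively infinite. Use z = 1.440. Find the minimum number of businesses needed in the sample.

722

With p = 0.32, p(1−p) = 0.2176.
n = z²·p(1−p)/E² = 1.440² × 0.2176 / 0.025² = 2.0736 × 0.2176 / 0.000625 ≈ 721.94.
Rounding up gives n = 722.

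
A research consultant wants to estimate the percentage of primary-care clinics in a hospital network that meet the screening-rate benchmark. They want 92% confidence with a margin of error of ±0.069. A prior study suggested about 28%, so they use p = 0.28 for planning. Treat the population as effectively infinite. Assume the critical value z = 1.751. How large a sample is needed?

130

With p = 0.28, p(1−p) = 0.2016.
n = z²·p(1−p)/E² = 1.751² × 0.2016 / 0.069² = 3.0660 × 0.2016 / 0.004761 ≈ 129.83.
Rounding up gives n = 130.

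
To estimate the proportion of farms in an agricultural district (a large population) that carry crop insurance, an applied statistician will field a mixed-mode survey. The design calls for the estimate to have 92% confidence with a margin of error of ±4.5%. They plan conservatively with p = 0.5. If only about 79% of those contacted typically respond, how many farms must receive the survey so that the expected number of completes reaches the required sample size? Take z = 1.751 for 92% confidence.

480

Completed interviews needed: n₀ = 1.751² × 0.2500 / 0.045² ≈ 378.52 → 379.
At a 79% response rate, contacts needed = 379 / 0.79 ≈ 479.75 → 480.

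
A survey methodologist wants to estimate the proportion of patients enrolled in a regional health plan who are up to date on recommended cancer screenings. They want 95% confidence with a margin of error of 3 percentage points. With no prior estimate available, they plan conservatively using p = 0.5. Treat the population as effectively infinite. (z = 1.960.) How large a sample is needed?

With p = 0.5, p(1−p) = 0.25.
n = z²·p(1−p)/E² = 1.960² × 0.2500 / 0.030² = 3.8416 × 0.2500 / 0.000900 ≈ 1067.11.
Rounding up gives n = 1068.

1068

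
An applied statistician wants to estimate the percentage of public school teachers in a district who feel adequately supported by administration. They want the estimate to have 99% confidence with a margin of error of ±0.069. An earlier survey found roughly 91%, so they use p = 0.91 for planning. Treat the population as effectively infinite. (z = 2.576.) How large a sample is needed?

With p = 0.91, p(1−p) = 0.0819.
n = z²·p(1−p)/E² = 2.576² × 0.0819 / 0.069² = 6.6358 × 0.0819 / 0.004761 ≈ 114.15.
Rounding up gives n = 115.

115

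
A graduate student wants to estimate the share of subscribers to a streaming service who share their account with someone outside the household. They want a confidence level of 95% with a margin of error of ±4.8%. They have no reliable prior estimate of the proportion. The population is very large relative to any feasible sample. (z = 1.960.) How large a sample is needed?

With no prior estimate, use p = 0.5, giving p(1−p) = 0.25.
n = z²·p(1−p)/E² = 1.960² × 0.2500 / 0.048² = 3.8416 × 0.2500 / 0.002304 ≈ 416.84.
Rounding up gives n = 417.

417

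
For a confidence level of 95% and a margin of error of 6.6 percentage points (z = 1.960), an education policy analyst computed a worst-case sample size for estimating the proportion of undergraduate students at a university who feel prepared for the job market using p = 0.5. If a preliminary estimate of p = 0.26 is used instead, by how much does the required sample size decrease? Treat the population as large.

Conservative (p = 0.5): n = 1.960² × 0.25 / 0.066² ≈ 220.48 → 221.
Using p = 0.26: p(1−p) = 0.1924, so n = 1.960² × 0.1924 / 0.066² ≈ 169.68 → 170.
Reduction: 221 − 170 = 51.

51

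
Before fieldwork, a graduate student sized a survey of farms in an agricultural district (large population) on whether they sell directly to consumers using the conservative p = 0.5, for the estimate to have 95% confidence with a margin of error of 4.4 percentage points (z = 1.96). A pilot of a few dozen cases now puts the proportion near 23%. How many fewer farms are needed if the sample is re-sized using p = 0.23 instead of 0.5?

145

Conservative (p = 0.5): n = 1.96² × 0.25 / 0.044² ≈ 496.07 → 497.
Using p = 0.23: p(1−p) = 0.1771, so n = 1.96² × 0.1771 / 0.044² ≈ 351.42 → 352.
Reduction: 497 − 352 = 145.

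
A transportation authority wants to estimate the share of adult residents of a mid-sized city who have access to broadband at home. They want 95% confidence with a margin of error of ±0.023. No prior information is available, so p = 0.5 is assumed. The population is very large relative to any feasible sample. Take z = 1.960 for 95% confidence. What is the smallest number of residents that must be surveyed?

With p = 0.5, p(1−p) = 0.25.
n = z²·p(1−p)/E² = 1.960² × 0.2500 / 0.023² = 3.8416 × 0.2500 / 0.000529 ≈ 1815.50.
Rounding up gives n = 1816.

1816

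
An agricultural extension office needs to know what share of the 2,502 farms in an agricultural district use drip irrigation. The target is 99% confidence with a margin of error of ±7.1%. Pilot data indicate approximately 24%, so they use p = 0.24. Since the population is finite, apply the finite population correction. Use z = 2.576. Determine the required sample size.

Unadjusted: n₀ = 2.576² × 0.24 × 0.76 / 0.071² ≈ 240.10, so n₀ = 241.
Finite population correction with N = 2,502: n = n₀ / (1 + (n₀−1)/N) = 241 / (1 + 240/2502) = 241 / 1.0959 ≈ 219.91.
Rounding up, n = 220.

220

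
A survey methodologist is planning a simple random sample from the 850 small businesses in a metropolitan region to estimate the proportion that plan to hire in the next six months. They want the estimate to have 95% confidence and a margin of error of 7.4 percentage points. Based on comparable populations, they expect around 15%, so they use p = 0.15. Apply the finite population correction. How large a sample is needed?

For 95% confidence, z = 1.96.
Unadjusted: n₀ = 1.96² × 0.15 × 0.85 / 0.074² ≈ 89.45, so n₀ = 90.
Finite population correction with N = 850: n = n₀ / (1 + (n₀−1)/N) = 90 / (1 + 89/850) = 90 / 1.1047 ≈ 81.47.
Rounding up, n = 82.

82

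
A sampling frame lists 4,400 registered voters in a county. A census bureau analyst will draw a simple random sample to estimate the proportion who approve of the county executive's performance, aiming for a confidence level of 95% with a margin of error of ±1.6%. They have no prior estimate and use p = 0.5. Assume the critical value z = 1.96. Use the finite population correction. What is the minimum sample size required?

2026

Unadjusted: n₀ = 1.96² × 0.50 × 0.50 / 0.016² ≈ 3751.56, so n₀ = 3752.
Finite population correction with N = 4,400: n = n₀ / (1 + (n₀−1)/N) = 3752 / (1 + 3751/4400) = 3752 / 1.8525 ≈ 2025.37.
Rounding up, n = 2026.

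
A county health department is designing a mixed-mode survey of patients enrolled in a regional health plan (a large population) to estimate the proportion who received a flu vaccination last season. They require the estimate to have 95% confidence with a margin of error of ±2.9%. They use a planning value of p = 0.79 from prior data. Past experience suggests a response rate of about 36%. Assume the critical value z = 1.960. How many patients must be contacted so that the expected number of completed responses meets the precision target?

2106

Completed interviews needed: n₀ = 1.960² × 0.1659 / 0.029² ≈ 757.81 → 758.
At a 36% response rate, contacts needed = 758 / 0.36 ≈ 2105.56 → 2106.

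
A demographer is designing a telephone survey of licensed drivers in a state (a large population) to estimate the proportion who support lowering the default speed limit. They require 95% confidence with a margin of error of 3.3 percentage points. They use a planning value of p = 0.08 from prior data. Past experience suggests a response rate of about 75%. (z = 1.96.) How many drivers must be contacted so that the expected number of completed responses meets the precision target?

Completed interviews needed: n₀ = 1.96² × 0.0736 / 0.033² ≈ 259.63 → 260.
At a 75% response rate, contacts needed = 260 / 0.75 ≈ 346.67 → 347.

347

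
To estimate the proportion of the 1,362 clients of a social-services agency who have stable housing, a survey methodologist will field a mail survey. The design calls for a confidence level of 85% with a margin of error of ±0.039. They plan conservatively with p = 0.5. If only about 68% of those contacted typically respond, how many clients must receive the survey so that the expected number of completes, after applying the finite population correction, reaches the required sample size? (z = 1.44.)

Completed interviews needed (unadjusted): n₀ = 1.44² × 0.2500 / 0.039² ≈ 340.83 → 341.
FPC for N = 1,362: n = 341 / (1 + 340/1362) = 341 / 1.2496 ≈ 272.88 → 273.
At a 68% response rate, contacts needed = 273 / 0.68 ≈ 401.47 → 402.

402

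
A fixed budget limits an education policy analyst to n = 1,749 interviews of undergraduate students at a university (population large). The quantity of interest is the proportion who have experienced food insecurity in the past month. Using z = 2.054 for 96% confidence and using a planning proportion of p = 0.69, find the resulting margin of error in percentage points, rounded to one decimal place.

SE(p̂) = √[p(1−p)/n] = √[0.2139/1749] = 0.01106.
E = z × SE = 2.054 × 0.01106 = 0.02271, or 2.3 percentage points.

2.3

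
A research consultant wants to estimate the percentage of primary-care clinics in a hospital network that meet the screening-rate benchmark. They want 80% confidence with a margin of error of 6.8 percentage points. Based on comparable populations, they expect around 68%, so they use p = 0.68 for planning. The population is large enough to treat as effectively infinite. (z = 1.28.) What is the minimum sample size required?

78

With p = 0.68, p(1−p) = 0.2176.
n = z²·p(1−p)/E² = 1.28² × 0.2176 / 0.068² = 1.6384 × 0.2176 / 0.004624 ≈ 77.10.
Rounding up gives n = 78.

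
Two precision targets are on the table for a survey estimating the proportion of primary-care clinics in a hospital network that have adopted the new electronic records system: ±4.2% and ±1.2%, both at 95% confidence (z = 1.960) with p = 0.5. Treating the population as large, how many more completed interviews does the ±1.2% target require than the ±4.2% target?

6125

At ±4.2%: n = 1.960² × 0.2500 / 0.042² ≈ 544.44 → 545.
At ±1.2%: n = 1.960² × 0.2500 / 0.012² ≈ 6669.44 → 6670.
Additional respondents: 6670 − 545 = 6125.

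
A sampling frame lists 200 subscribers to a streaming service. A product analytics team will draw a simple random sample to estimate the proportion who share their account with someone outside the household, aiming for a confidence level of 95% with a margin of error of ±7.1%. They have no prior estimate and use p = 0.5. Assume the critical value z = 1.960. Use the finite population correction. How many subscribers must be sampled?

Unadjusted: n₀ = 1.960² × 0.50 × 0.50 / 0.071² ≈ 190.52, so n₀ = 191.
Finite population correction with N = 200: n = n₀ / (1 + (n₀−1)/N) = 191 / (1 + 190/200) = 191 / 1.9500 ≈ 97.95.
Rounding up, n = 98.

98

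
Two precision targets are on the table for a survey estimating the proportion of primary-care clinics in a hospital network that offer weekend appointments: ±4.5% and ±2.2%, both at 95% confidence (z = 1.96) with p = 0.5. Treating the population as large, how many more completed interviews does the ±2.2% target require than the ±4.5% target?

At ±4.5%: n = 1.96² × 0.2500 / 0.045² ≈ 474.27 → 475.
At ±2.2%: n = 1.96² × 0.2500 / 0.022² ≈ 1984.30 → 1985.
Additional respondents: 1985 − 475 = 1510.

1510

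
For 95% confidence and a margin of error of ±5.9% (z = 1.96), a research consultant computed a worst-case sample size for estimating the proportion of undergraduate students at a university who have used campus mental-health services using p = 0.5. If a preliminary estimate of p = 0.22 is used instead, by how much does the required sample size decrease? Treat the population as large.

Conservative (p = 0.5): n = 1.96² × 0.25 / 0.059² ≈ 275.90 → 276.
Using p = 0.22: p(1−p) = 0.1716, so n = 1.96² × 0.1716 / 0.059² ≈ 189.38 → 190.
Reduction: 276 − 190 = 86.

86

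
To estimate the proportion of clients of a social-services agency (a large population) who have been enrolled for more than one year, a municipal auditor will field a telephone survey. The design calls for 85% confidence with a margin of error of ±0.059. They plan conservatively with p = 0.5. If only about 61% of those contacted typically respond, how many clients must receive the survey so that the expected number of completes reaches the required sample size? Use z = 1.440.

245

Completed interviews needed: n₀ = 1.440² × 0.2500 / 0.059² ≈ 148.92 → 149.
At a 61% response rate, contacts needed = 149 / 0.61 ≈ 244.26 → 245.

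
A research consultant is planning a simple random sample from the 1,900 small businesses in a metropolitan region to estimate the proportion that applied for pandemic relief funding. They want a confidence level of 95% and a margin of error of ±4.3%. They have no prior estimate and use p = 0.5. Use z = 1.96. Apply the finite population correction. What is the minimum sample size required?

409

Unadjusted: n₀ = 1.96² × 0.50 × 0.50 / 0.043² ≈ 519.42, so n₀ = 520.
Finite population correction with N = 1,900: n = n₀ / (1 + (n₀−1)/N) = 520 / (1 + 519/1900) = 520 / 1.2732 ≈ 408.43.
Rounding up, n = 409.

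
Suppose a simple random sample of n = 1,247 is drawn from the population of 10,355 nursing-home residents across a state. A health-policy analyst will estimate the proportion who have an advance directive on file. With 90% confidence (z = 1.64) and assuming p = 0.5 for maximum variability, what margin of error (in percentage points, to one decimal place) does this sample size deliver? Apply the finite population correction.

2.2

Finite-population factor: (N−n)/(N−1) = (10355−1247)/(10355−1) = 0.8797.
SE(p̂) = √[p(1−p)/n · (N−n)/(N−1)] = √[0.2500/1247 × 0.8797] = 0.01328.
E = z × SE = 1.64 × 0.01328 = 0.02178 ≈ 2.2 percentage points.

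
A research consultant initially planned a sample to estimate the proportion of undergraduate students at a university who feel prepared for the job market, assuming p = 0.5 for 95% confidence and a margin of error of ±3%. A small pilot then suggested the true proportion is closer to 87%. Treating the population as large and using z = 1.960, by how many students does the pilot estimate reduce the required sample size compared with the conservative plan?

Conservative (p = 0.5): n = 1.960² × 0.25 / 0.030² ≈ 1067.11 → 1068.
Using p = 0.87: p(1−p) = 0.1131, so n = 1.960² × 0.1131 / 0.030² ≈ 482.76 → 483.
Reduction: 1068 − 483 = 585.

585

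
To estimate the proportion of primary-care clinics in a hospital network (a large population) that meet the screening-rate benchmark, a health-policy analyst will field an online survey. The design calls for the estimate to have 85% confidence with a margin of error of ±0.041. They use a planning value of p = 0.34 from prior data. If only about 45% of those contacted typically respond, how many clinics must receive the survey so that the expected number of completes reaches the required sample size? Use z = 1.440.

616

Completed interviews needed: n₀ = 1.440² × 0.2244 / 0.041² ≈ 276.81 → 277.
At a 45% response rate, contacts needed = 277 / 0.45 ≈ 615.56 → 616.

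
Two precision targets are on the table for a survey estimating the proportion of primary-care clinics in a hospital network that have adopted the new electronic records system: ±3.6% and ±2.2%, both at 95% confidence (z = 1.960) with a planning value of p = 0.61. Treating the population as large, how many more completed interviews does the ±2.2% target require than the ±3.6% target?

1183

At ±3.6%: n = 1.960² × 0.2379 / 0.036² ≈ 705.18 → 706.
At ±2.2%: n = 1.960² × 0.2379 / 0.022² ≈ 1888.26 → 1889.
Additional respondents: 1889 − 706 = 1183.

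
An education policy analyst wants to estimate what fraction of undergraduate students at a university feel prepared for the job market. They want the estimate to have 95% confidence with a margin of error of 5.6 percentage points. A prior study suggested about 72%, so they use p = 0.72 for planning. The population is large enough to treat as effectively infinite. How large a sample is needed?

For 95% confidence, z = 1.96.
With p = 0.72, p(1−p) = 0.2016.
n = z²·p(1−p)/E² = 1.96² × 0.2016 / 0.056² = 3.8416 × 0.2016 / 0.003136 ≈ 246.96.
Rounding up gives n = 247.

247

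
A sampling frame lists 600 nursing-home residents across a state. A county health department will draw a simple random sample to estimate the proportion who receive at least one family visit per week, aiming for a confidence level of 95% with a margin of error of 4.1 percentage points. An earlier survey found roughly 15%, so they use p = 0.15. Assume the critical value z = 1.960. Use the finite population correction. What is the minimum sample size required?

Unadjusted: n₀ = 1.960² × 0.15 × 0.85 / 0.041² ≈ 291.38, so n₀ = 292.
Finite population correction with N = 600: n = n₀ / (1 + (n₀−1)/N) = 292 / (1 + 291/600) = 292 / 1.4850 ≈ 196.63.
Rounding up, n = 197.

197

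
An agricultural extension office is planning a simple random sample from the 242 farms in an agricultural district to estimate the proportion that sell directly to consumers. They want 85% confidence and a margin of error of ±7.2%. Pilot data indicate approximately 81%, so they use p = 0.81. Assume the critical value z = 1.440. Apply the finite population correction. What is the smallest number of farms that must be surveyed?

50

Unadjusted: n₀ = 1.440² × 0.81 × 0.19 / 0.072² ≈ 61.56, so n₀ = 62.
Finite population correction with N = 242: n = n₀ / (1 + (n₀−1)/N) = 62 / (1 + 61/242) = 62 / 1.2521 ≈ 49.52.
Rounding up, n = 50.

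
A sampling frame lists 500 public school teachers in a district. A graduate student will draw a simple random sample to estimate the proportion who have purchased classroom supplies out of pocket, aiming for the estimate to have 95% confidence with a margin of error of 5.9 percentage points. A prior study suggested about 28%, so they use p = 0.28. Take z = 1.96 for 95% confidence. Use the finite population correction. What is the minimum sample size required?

Unadjusted: n₀ = 1.96² × 0.28 × 0.72 / 0.059² ≈ 222.48, so n₀ = 223.
Finite population correction with N = 500: n = n₀ / (1 + (n₀−1)/N) = 223 / (1 + 222/500) = 223 / 1.4440 ≈ 154.43.
Rounding up, n = 155.

155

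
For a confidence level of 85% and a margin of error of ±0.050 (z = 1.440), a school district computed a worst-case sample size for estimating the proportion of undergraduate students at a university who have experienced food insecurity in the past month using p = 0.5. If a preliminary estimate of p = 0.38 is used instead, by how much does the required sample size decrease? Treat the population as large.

12

Conservative (p = 0.5): n = 1.440² × 0.25 / 0.050² ≈ 207.36 → 208.
Using p = 0.38: p(1−p) = 0.2356, so n = 1.440² × 0.2356 / 0.050² ≈ 195.42 → 196.
Reduction: 208 − 196 = 12.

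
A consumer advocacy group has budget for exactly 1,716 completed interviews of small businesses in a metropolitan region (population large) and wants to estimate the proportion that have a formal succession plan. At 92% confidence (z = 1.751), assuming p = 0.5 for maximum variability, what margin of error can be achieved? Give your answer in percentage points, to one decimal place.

SE(p̂) = √[p(1−p)/n] = √[0.2500/1716] = 0.01207.
E = z × SE = 1.751 × 0.01207 = 0.02113, or 2.1 percentage points.

2.1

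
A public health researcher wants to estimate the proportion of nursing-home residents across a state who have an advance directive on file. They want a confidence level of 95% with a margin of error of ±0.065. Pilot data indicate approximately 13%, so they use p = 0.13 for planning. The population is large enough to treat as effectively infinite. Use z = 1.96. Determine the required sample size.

103

With p = 0.13, p(1−p) = 0.1131.
n = z²·p(1−p)/E² = 1.96² × 0.1131 / 0.065² = 3.8416 × 0.1131 / 0.004225 ≈ 102.84.
Rounding up gives n = 103.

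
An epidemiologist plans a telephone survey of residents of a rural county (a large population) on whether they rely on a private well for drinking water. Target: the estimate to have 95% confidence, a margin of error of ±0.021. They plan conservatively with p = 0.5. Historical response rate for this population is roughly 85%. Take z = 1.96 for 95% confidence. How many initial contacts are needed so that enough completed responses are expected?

2563

Completed interviews needed: n₀ = 1.96² × 0.2500 / 0.021² ≈ 2177.78 → 2178.
At an 85% response rate, contacts needed = 2178 / 0.85 ≈ 2562.35 → 2563.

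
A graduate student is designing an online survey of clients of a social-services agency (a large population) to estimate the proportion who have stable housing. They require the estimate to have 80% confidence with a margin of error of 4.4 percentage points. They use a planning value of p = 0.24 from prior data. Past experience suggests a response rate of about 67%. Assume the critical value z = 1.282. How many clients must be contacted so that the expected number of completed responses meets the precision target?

232

Completed interviews needed: n₀ = 1.282² × 0.1824 / 0.044² ≈ 154.84 → 155.
At a 67% response rate, contacts needed = 155 / 0.67 ≈ 231.34 → 232.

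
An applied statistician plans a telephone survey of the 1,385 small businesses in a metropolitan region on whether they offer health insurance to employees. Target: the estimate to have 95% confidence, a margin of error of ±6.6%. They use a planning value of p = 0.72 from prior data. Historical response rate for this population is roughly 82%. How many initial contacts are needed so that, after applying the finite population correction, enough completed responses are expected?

For 95% confidence, z = 1.960.
Completed interviews needed (unadjusted): n₀ = 1.960² × 0.2016 / 0.066² ≈ 177.79 → 178.
FPC for N = 1,385: n = 178 / (1 + 177/1385) = 178 / 1.1278 ≈ 157.83 → 158.
At an 82% response rate, contacts needed = 158 / 0.82 ≈ 192.68 → 193.

193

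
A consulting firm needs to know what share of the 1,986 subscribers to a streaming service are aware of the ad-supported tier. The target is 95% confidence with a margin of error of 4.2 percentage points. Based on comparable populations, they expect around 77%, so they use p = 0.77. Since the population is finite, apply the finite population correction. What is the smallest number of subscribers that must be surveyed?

324

For 95% confidence, z = 1.960.
Unadjusted: n₀ = 1.960² × 0.77 × 0.23 / 0.042² ≈ 385.68, so n₀ = 386.
Finite population correction with N = 1,986: n = n₀ / (1 + (n₀−1)/N) = 386 / (1 + 385/1986) = 386 / 1.1939 ≈ 323.32.
Rounding up, n = 324.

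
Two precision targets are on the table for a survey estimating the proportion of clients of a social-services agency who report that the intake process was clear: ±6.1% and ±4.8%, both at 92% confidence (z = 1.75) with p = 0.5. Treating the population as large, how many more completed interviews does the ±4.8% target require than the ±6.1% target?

127

At ±6.1%: n = 1.75² × 0.2500 / 0.061² ≈ 205.76 → 206.
At ±4.8%: n = 1.75² × 0.2500 / 0.048² ≈ 332.30 → 333.
Additional respondents: 333 − 206 = 127.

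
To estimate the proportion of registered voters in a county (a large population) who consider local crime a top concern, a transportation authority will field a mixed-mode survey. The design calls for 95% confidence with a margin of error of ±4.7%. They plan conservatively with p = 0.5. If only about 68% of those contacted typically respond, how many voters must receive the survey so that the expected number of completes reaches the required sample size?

For 95% confidence, z = 1.960.
Completed interviews needed: n₀ = 1.960² × 0.2500 / 0.047² ≈ 434.77 → 435.
At a 68% response rate, contacts needed = 435 / 0.68 ≈ 639.71 → 640.

640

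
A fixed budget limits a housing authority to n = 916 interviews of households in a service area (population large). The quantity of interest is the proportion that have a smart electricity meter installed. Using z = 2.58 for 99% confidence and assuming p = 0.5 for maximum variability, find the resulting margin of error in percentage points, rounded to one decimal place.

4.3

SE(p̂) = √[p(1−p)/n] = √[0.2500/916] = 0.01652.
E = z × SE = 2.58 × 0.01652 = 0.04262, or 4.3 percentage points.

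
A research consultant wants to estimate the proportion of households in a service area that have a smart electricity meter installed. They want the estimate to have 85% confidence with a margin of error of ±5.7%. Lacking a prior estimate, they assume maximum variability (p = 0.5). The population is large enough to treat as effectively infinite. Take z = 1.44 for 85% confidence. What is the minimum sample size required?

With p = 0.5, p(1−p) = 0.25.
n = z²·p(1−p)/E² = 1.44² × 0.2500 / 0.057² = 2.0736 × 0.2500 / 0.003249 ≈ 159.56.
Rounding up gives n = 160.

160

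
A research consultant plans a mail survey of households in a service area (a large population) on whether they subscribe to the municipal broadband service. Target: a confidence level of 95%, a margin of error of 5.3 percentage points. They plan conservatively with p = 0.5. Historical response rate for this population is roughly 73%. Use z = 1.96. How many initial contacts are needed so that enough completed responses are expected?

Completed interviews needed: n₀ = 1.96² × 0.2500 / 0.053² ≈ 341.90 → 342.
At a 73% response rate, contacts needed = 342 / 0.73 ≈ 468.49 → 469.

469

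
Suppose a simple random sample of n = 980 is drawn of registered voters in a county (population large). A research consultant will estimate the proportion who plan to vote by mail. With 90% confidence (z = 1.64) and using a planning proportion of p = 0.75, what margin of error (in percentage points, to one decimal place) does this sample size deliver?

SE(p̂) = √[p(1−p)/n] = √[0.1875/980] = 0.01383.
E = z × SE = 1.64 × 0.01383 = 0.02268, or 2.3 percentage points.

2.3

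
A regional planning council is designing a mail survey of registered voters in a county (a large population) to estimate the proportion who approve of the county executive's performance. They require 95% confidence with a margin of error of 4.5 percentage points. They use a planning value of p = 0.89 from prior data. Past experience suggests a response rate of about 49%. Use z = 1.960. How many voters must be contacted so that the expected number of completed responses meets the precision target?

380

Completed interviews needed: n₀ = 1.960² × 0.0979 / 0.045² ≈ 185.72 → 186.
At a 49% response rate, contacts needed = 186 / 0.49 ≈ 379.59 → 380.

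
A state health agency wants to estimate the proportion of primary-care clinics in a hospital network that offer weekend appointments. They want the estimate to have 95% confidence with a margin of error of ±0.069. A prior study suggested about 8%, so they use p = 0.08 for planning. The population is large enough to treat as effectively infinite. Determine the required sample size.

60

For 95% confidence, z = 1.960.
With p = 0.08, p(1−p) = 0.0736.
n = z²·p(1−p)/E² = 1.960² × 0.0736 / 0.069² = 3.8416 × 0.0736 / 0.004761 ≈ 59.39.
Rounding up gives n = 60.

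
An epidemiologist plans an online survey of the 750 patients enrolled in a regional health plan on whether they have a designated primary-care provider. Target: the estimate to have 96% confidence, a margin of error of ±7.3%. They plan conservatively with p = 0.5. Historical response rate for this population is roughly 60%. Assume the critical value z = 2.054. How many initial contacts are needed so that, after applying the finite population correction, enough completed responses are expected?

Completed interviews needed (unadjusted): n₀ = 2.054² × 0.2500 / 0.073² ≈ 197.92 → 198.
FPC for N = 750: n = 198 / (1 + 197/750) = 198 / 1.2627 ≈ 156.81 → 157.
At a 60% response rate, contacts needed = 157 / 0.60 ≈ 261.67 → 262.

262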